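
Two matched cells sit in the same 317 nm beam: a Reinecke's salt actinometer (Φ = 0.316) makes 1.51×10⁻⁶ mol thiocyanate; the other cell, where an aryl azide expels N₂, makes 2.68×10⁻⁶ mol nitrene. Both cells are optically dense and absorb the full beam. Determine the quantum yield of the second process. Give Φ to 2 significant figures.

Photons absorbed by the actinometer: 1.51×10⁻⁶ / 0.316 = 4.778×10⁻⁶ mol.
Φ(unknown) = 2.68×10⁻⁶ / 4.778×10⁻⁶ = 0.56.

Φ = 0.56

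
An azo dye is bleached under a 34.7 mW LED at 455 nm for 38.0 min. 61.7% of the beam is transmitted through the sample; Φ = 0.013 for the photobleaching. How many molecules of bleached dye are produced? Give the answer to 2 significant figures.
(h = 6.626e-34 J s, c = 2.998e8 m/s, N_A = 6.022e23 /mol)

9.0e17 molecules

Photon energy at 455 nm: hc/λ = (6.626e-34)(2.998e8)/(455e-9) = 4.366e-19 J.
Energy delivered: (34.7 mW)(2280 s) = 79.12 J.
Photons incident: 79.12 / 4.366e-19 = 1.812e20, i.e. 1.812e20/6.022e23 = 3.009e-4 mol.
Fraction absorbed: 1 − 61.7/100 = 0.3830.
Photons absorbed: 0.3830 × 3.009e-4 = 1.152e-4 mol.
Product: Φ × n_abs = 0.013 × 1.152e-4 = 1.498e-6 mol.
As a count: 1.498e-6 × 6.022e23 = 9.0e17.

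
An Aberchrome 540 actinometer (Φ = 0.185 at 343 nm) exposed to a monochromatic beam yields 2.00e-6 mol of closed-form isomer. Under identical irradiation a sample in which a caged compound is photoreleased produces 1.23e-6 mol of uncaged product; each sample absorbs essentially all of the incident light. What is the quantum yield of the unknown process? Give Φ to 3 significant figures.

Φ = 0.114

Photons absorbed by the actinometer: 2.00e-6 / 0.185 = 1.081e-5 mol.
Φ(unknown) = 1.23e-6 / 1.081e-5 = 0.114.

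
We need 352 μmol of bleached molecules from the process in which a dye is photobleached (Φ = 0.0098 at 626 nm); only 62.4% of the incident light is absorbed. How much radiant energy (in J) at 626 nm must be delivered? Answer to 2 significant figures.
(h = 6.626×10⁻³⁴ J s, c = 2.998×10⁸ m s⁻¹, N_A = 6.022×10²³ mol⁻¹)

Product: 352 μmol = 3.52×10⁻⁴ mol.
Photons that must be absorbed: 3.52×10⁻⁴ / 0.0098 = 0.03592 mol.
Incident photons needed: 0.03592 / 0.624 = 0.05756 mol.
Photon energy: hc/λ = 3.173×10⁻¹⁹ J; per mole, 1.911×10⁵ J mol⁻¹.
Energy required: 0.05756 × 1.911×10⁵ = 1.1×10⁴ J.

1.1×10⁴ J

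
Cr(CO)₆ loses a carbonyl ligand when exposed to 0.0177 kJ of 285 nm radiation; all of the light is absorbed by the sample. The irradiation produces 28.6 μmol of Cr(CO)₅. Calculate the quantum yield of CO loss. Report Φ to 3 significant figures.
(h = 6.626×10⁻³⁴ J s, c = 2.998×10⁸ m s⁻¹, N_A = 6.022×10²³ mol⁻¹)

Product: 28.6 μmol = 2.86×10⁻⁵ mol.
Photon energy at 285 nm: hc/λ = (6.626×10⁻³⁴)(2.998×10⁸)/(285×10⁻⁹) = 6.970×10⁻¹⁹ J.
Incident energy: 0.0177 kJ = 17.7 J.
Photons incident: 17.7 / 6.970×10⁻¹⁹ = 2.539×10¹⁹, i.e. 2.539×10¹⁹/6.022×10²³ = 4.216×10⁻⁵ mol.
Φ = 2.86×10⁻⁵ mol / 4.216×10⁻⁵ mol photons = 0.678.

Φ = 0.678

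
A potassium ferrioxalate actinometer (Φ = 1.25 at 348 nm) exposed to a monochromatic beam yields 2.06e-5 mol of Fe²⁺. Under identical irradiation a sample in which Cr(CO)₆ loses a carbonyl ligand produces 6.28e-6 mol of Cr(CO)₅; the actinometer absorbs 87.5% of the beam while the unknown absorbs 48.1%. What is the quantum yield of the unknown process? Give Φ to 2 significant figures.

Photons absorbed by the actinometer: 2.06e-5 / 1.25 = 1.648e-5 mol.
Incident flux: 1.648e-5 / 0.875 = 1.883e-5 einstein.
Absorbed by unknown: 0.481 × 1.883e-5 = 9.057e-6 mol.
Φ(unknown) = 6.28e-6 / 9.057e-6 = 0.69.

Φ = 0.69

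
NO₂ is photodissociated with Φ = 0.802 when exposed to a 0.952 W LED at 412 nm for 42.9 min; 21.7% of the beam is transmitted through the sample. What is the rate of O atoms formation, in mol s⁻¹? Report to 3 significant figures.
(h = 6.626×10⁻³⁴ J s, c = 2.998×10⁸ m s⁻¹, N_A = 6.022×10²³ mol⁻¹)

2.06×10⁻⁶ mol s⁻¹

Photon energy at 412 nm: hc/λ = (6.626×10⁻³⁴)(2.998×10⁸)/(412×10⁻⁹) = 4.822×10⁻¹⁹ J.
Energy delivered: (0.952 W)(2574 s) = 2450 J.
Photons incident: 2450 / 4.822×10⁻¹⁹ = 5.081×10²¹, i.e. 5.081×10²¹/6.022×10²³ = 0.008437 mol.
Fraction absorbed: 1 − 21.7/100 = 0.7830.
Photons absorbed: 0.7830 × 0.008437 = 0.006606 mol.
Product formed: 0.802 × 0.006606 = 0.005298 mol.
Rate: 0.005298 / 2574 s = 2.06×10⁻⁶ mol s⁻¹.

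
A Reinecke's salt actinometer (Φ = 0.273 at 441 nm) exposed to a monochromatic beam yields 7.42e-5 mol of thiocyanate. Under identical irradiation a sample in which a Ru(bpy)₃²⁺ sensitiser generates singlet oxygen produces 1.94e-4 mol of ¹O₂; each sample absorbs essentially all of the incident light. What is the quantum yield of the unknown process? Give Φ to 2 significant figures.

Photons absorbed by the actinometer: 7.42e-5 / 0.273 = 2.718e-4 mol.
Φ(unknown) = 1.94e-4 / 2.718e-4 = 0.71.

Φ = 0.71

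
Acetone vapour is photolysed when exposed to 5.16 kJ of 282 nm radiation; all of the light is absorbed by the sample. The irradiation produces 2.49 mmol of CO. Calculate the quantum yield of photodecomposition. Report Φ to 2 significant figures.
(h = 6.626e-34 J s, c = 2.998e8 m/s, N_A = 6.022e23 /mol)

Φ = 0.20

Product: 2.49 mmol = 0.00249 mol.
Photon energy at 282 nm: hc/λ = (6.626e-34)(2.998e8)/(282e-9) = 7.044e-19 J.
Incident energy: 5.16 kJ = 5160 J.
Photons incident: 5160 / 7.044e-19 = 7.325e21, i.e. 7.325e21/6.022e23 = 0.01216 mol.
Φ = 0.00249 mol / 0.01216 mol photons = 0.20.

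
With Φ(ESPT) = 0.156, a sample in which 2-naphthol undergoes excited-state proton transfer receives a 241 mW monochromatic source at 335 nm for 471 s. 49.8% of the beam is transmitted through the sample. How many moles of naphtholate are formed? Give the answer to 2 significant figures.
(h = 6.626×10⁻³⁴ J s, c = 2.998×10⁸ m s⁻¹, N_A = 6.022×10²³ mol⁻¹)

Photon energy at 335 nm: hc/λ = (6.626×10⁻³⁴)(2.998×10⁸)/(335×10⁻⁹) = 5.930×10⁻¹⁹ J.
Energy delivered: (241 mW)(471 s) = 113.5 J.
Photons incident: 113.5 / 5.930×10⁻¹⁹ = 1.914×10²⁰, i.e. 1.914×10²⁰/6.022×10²³ = 3.178×10⁻⁴ mol.
Fraction absorbed: 1 − 49.8/100 = 0.5020.
Photons absorbed: 0.5020 × 3.178×10⁻⁴ = 1.595×10⁻⁴ mol.
Product: Φ × n_abs = 0.156 × 1.595×10⁻⁴ = 2.488×10⁻⁵ mol.

2.5×10⁻⁵ mol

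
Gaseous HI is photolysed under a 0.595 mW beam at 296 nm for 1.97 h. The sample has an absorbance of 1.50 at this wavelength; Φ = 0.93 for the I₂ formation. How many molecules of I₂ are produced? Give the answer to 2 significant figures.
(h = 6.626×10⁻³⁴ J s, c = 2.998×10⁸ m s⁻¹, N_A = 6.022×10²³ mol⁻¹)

5.7×10¹⁸ molecules

Photon energy at 296 nm: hc/λ = (6.626×10⁻³⁴)(2.998×10⁸)/(296×10⁻⁹) = 6.711×10⁻¹⁹ J.
Energy delivered: (0.595 mW)(7092 s) = 4.220 J.
Photons incident: 4.220 / 6.711×10⁻¹⁹ = 6.288×10¹⁸, i.e. 6.288×10¹⁸/6.022×10²³ = 1.044×10⁻⁵ mol.
Fraction absorbed: 1 − 10^(−1.50) = 0.9684.
Photons absorbed: 0.9684 × 1.044×10⁻⁵ = 1.011×10⁻⁵ mol.
Product: Φ × n_abs = 0.93 × 1.011×10⁻⁵ = 9.402×10⁻⁶ mol.
As a count: 9.402×10⁻⁶ × 6.022×10²³ = 5.7×10¹⁸.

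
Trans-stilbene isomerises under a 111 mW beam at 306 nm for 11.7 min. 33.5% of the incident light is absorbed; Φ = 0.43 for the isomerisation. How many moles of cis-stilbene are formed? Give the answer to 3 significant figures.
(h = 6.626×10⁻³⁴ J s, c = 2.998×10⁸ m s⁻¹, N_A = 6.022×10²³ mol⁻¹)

Photon energy at 306 nm: hc/λ = (6.626×10⁻³⁴)(2.998×10⁸)/(306×10⁻⁹) = 6.492×10⁻¹⁹ J.
Energy delivered: (111 mW)(702 s) = 77.92 J.
Photons incident: 77.92 / 6.492×10⁻¹⁹ = 1.200×10²⁰, i.e. 1.200×10²⁰/6.022×10²³ = 1.993×10⁻⁴ mol.
Photons absorbed: 0.335 × 1.993×10⁻⁴ = 6.677×10⁻⁵ mol.
Product: Φ × n_abs = 0.43 × 6.677×10⁻⁵ = 2.871×10⁻⁵ mol.

2.87×10⁻⁵ mol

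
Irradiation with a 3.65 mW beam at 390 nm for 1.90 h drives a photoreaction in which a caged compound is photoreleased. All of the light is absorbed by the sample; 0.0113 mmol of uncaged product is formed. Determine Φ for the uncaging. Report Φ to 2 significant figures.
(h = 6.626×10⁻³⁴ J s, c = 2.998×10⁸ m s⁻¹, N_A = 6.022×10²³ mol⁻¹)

Φ = 0.14

Product: 0.0113 mmol = 1.13×10⁻⁵ mol.
Photon energy at 390 nm: hc/λ = (6.626×10⁻³⁴)(2.998×10⁸)/(390×10⁻⁹) = 5.094×10⁻¹⁹ J.
Energy delivered: (3.65 mW)(6840 s) = 24.97 J.
Photons incident: 24.97 / 5.094×10⁻¹⁹ = 4.902×10¹⁹, i.e. 4.902×10¹⁹/6.022×10²³ = 8.140×10⁻⁵ mol.
Φ = 1.13×10⁻⁵ mol / 8.140×10⁻⁵ mol photons = 0.14.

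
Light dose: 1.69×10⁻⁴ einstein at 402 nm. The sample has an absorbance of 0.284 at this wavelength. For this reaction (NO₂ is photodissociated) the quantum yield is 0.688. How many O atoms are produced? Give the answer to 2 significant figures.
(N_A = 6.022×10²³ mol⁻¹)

3.4×10¹⁹ atoms

Fraction absorbed: 1 − 10^(−0.284) = 0.4800.
Photons absorbed: 0.4800 × 1.69×10⁻⁴ = 8.112×10⁻⁵ mol.
Product: Φ × n_abs = 0.688 × 8.112×10⁻⁵ = 5.581×10⁻⁵ mol.
As a count: 5.581×10⁻⁵ × 6.022×10²³ = 3.4×10¹⁹.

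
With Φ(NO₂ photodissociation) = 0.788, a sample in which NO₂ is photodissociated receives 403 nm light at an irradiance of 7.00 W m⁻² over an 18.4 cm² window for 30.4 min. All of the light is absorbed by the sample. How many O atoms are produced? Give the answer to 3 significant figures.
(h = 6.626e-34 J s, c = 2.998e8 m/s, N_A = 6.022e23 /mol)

Photon energy at 403 nm: hc/λ = (6.626e-34)(2.998e8)/(403e-9) = 4.929e-19 J.
Energy delivered: (7.00 W m⁻²)(18.4e-4 m²)(1824 s) = 23.49 J.
Photons incident: 23.49 / 4.929e-19 = 4.766e19, i.e. 4.766e19/6.022e23 = 7.914e-5 mol.
Product: Φ × n_abs = 0.788 × 7.914e-5 = 6.236e-5 mol.
As a count: 6.236e-5 × 6.022e23 = 3.76e19.

3.76e19 atoms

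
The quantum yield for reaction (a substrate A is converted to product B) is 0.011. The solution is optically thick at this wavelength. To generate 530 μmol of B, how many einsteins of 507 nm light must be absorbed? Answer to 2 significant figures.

0.048 einstein

Product: 530 μmol = 5.30e-4 mol.
Photons that must be absorbed: 5.30e-4 / 0.011 = 0.04818 mol.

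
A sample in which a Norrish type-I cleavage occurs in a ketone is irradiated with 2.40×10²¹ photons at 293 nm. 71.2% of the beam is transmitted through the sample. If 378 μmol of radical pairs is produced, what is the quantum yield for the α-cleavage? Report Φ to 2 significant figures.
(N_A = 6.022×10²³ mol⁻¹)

Φ = 0.33

Product: 378 μmol = 3.78×10⁻⁴ mol.
Moles of photons: 2.40×10²¹ / 6.022×10²³ = 0.003985 mol.
Fraction absorbed: 1 − 71.2/100 = 0.2880.
Photons absorbed: 0.2880 × 0.003985 = 0.001148 mol.
Φ = 3.78×10⁻⁴ mol / 0.001148 mol photons = 0.33.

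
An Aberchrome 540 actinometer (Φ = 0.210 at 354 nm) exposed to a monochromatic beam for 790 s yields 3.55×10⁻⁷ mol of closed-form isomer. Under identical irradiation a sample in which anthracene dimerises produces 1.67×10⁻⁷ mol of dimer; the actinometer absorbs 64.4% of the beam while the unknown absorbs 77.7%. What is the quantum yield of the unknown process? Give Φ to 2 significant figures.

Photons absorbed by the actinometer: 3.55×10⁻⁷ / 0.210 = 1.690×10⁻⁶ mol.
Incident flux: 1.690×10⁻⁶ / 0.644 = 2.624×10⁻⁶ einstein.
Absorbed by unknown: 0.777 × 2.624×10⁻⁶ = 2.039×10⁻⁶ mol.
Φ(unknown) = 1.67×10⁻⁷ / 2.039×10⁻⁶ = 0.082.

Φ = 0.082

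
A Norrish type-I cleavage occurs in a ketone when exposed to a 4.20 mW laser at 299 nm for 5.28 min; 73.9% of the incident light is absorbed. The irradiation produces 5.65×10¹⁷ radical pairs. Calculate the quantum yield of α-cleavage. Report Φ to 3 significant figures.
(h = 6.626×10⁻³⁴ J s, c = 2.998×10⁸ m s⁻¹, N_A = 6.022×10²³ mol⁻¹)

Product: 5.65×10¹⁷ / 6.022×10²³ = 9.382×10⁻⁷ mol.
Photon energy at 299 nm: hc/λ = (6.626×10⁻³⁴)(2.998×10⁸)/(299×10⁻⁹) = 6.644×10⁻¹⁹ J.
Energy delivered: (4.20 mW)(316.8 s) = 1.331 J.
Photons incident: 1.331 / 6.644×10⁻¹⁹ = 2.003×10¹⁸, i.e. 2.003×10¹⁸/6.022×10²³ = 3.326×10⁻⁶ mol.
Photons absorbed: 0.739 × 3.326×10⁻⁶ = 2.458×10⁻⁶ mol.
Φ = 9.382×10⁻⁷ mol / 2.458×10⁻⁶ mol photons = 0.382.

Φ = 0.382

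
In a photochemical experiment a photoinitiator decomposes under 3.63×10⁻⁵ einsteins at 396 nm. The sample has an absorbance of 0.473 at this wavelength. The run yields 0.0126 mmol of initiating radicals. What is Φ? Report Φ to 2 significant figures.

Φ = 0.52

Product: 0.0126 mmol = 1.26×10⁻⁵ mol.
Fraction absorbed: 1 − 10^(−0.473) = 0.6635.
Photons absorbed: 0.6635 × 3.63×10⁻⁵ = 2.409×10⁻⁵ mol.
Φ = 1.26×10⁻⁵ mol / 2.409×10⁻⁵ mol photons = 0.52.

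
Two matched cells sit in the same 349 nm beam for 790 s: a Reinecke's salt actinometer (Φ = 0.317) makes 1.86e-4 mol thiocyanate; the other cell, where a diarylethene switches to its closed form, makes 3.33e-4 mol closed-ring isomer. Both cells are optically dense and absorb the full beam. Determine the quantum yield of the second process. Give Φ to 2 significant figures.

Photons absorbed by the actinometer: 1.86e-4 / 0.317 = 5.868e-4 mol.
Φ(unknown) = 3.33e-4 / 5.868e-4 = 0.57.

Φ = 0.57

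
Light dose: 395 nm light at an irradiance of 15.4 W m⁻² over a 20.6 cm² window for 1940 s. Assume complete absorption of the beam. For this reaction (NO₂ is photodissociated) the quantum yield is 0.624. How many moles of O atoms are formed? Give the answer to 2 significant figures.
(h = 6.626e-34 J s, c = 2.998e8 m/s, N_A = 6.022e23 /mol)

1.3e-4 mol

Photon energy at 395 nm: hc/λ = (6.626e-34)(2.998e8)/(395e-9) = 5.029e-19 J.
Energy delivered: (15.4 W m⁻²)(20.6e-4 m²)(1940 s) = 61.54 J.
Photons incident: 61.54 / 5.029e-19 = 1.224e20, i.e. 1.224e20/6.022e23 = 2.033e-4 mol.
Product: Φ × n_abs = 0.624 × 2.033e-4 = 1.269e-4 mol.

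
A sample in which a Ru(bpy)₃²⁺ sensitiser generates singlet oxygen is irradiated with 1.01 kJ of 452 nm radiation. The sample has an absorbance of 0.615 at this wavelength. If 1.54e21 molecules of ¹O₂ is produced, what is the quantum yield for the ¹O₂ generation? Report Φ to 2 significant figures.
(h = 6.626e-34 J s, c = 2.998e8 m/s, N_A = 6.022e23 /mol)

Product: 1.54e21 / 6.022e23 = 0.002557 mol.
Photon energy at 452 nm: hc/λ = (6.626e-34)(2.998e8)/(452e-9) = 4.395e-19 J.
Incident energy: 1.01 kJ = 1010 J.
Photons incident: 1010 / 4.395e-19 = 2.298e21, i.e. 2.298e21/6.022e23 = 0.003816 mol.
Fraction absorbed: 1 − 10^(−0.615) = 0.7573.
Photons absorbed: 0.7573 × 0.003816 = 0.002890 mol.
Φ = 0.002557 mol / 0.002890 mol photons = 0.88.

Φ = 0.88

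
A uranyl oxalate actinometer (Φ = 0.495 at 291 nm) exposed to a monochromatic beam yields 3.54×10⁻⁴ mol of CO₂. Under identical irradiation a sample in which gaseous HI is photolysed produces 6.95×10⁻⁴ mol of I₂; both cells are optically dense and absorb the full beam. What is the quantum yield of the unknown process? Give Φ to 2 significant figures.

Photons absorbed by the actinometer: 3.54×10⁻⁴ / 0.495 = 7.152×10⁻⁴ mol.
Φ(unknown) = 6.95×10⁻⁴ / 7.152×10⁻⁴ = 0.97.

Φ = 0.97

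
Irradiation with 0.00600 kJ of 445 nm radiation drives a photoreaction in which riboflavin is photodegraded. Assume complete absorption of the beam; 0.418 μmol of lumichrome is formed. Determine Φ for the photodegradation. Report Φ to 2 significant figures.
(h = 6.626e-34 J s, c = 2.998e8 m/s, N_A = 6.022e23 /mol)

Product: 0.418 μmol = 4.18e-7 mol.
Photon energy at 445 nm: hc/λ = (6.626e-34)(2.998e8)/(445e-9) = 4.464e-19 J.
Incident energy: 0.00600 kJ = 6.00 J.
Photons incident: 6.00 / 4.464e-19 = 1.344e19, i.e. 1.344e19/6.022e23 = 2.232e-5 mol.
Φ = 4.18e-7 mol / 2.232e-5 mol photons = 0.019.

Φ = 0.019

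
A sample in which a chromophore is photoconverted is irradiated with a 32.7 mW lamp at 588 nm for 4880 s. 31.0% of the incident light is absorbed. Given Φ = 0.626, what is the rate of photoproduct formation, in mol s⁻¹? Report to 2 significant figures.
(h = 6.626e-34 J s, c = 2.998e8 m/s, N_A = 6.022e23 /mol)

Photon energy at 588 nm: hc/λ = (6.626e-34)(2.998e8)/(588e-9) = 3.378e-19 J.
Energy delivered: (32.7 mW)(4880 s) = 159.6 J.
Photons incident: 159.6 / 3.378e-19 = 4.725e20, i.e. 4.725e20/6.022e23 = 7.846e-4 mol.
Photons absorbed: 0.310 × 7.846e-4 = 2.432e-4 mol.
Product formed: 0.626 × 2.432e-4 = 1.522e-4 mol.
Rate: 1.522e-4 / 4880 s = 3.1e-8 mol s⁻¹.

3.1e-8 mol s⁻¹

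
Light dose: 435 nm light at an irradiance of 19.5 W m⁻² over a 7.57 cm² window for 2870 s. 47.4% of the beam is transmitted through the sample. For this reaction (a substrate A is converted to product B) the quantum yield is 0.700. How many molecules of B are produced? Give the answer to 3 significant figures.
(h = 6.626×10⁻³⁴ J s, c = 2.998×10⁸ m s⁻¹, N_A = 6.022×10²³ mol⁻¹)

3.42×10¹⁹ molecules

Photon energy at 435 nm: hc/λ = (6.626×10⁻³⁴)(2.998×10⁸)/(435×10⁻⁹) = 4.567×10⁻¹⁹ J.
Energy delivered: (19.5 W m⁻²)(7.57×10⁻⁴ m²)(2870 s) = 42.37 J.
Photons incident: 42.37 / 4.567×10⁻¹⁹ = 9.277×10¹⁹, i.e. 9.277×10¹⁹/6.022×10²³ = 1.541×10⁻⁴ mol.
Fraction absorbed: 1 − 47.4/100 = 0.5260.
Photons absorbed: 0.5260 × 1.541×10⁻⁴ = 8.106×10⁻⁵ mol.
Product: Φ × n_abs = 0.700 × 8.106×10⁻⁵ = 5.674×10⁻⁵ mol.
As a count: 5.674×10⁻⁵ × 6.022×10²³ = 3.42×10¹⁹.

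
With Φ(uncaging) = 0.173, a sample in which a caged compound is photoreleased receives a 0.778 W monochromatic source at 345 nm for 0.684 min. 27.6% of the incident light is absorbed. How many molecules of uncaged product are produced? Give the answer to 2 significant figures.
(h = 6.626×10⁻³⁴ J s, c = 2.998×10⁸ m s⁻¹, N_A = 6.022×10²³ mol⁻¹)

2.6×10¹⁸ molecules

Photon energy at 345 nm: hc/λ = (6.626×10⁻³⁴)(2.998×10⁸)/(345×10⁻⁹) = 5.758×10⁻¹⁹ J.
Energy delivered: (0.778 W)(41.04 s) = 31.93 J.
Photons incident: 31.93 / 5.758×10⁻¹⁹ = 5.545×10¹⁹, i.e. 5.545×10¹⁹/6.022×10²³ = 9.208×10⁻⁵ mol.
Photons absorbed: 0.276 × 9.208×10⁻⁵ = 2.541×10⁻⁵ mol.
Product: Φ × n_abs = 0.173 × 2.541×10⁻⁵ = 4.396×10⁻⁶ mol.
As a count: 4.396×10⁻⁶ × 6.022×10²³ = 2.6×10¹⁸.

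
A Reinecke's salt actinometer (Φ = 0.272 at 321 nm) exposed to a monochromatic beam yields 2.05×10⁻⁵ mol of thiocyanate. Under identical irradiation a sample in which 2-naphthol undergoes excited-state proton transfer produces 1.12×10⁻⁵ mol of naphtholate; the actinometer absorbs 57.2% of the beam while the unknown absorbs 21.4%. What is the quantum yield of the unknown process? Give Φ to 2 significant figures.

Φ = 0.40

Photons absorbed by the actinometer: 2.05×10⁻⁵ / 0.272 = 7.537×10⁻⁵ mol.
Incident flux: 7.537×10⁻⁵ / 0.572 = 1.318×10⁻⁴ einstein.
Absorbed by unknown: 0.214 × 1.318×10⁻⁴ = 2.821×10⁻⁵ mol.
Φ(unknown) = 1.12×10⁻⁵ / 2.821×10⁻⁵ = 0.40.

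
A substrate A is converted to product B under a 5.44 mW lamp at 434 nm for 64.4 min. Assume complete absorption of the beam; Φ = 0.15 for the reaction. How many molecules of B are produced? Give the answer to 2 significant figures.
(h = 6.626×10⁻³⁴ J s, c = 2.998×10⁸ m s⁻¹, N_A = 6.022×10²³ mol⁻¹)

Photon energy at 434 nm: hc/λ = (6.626×10⁻³⁴)(2.998×10⁸)/(434×10⁻⁹) = 4.577×10⁻¹⁹ J.
Energy delivered: (5.44 mW)(3864 s) = 21.02 J.
Photons incident: 21.02 / 4.577×10⁻¹⁹ = 4.593×10¹⁹, i.e. 4.593×10¹⁹/6.022×10²³ = 7.627×10⁻⁵ mol.
Product: Φ × n_abs = 0.15 × 7.627×10⁻⁵ = 1.144×10⁻⁵ mol.
As a count: 1.144×10⁻⁵ × 6.022×10²³ = 6.9×10¹⁸.

6.9×10¹⁸ molecules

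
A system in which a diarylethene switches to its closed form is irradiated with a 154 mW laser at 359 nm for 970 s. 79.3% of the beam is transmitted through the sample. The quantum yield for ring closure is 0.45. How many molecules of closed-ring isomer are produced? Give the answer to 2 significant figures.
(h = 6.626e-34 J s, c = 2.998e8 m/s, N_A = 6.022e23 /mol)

2.5e19 molecules

Photon energy at 359 nm: hc/λ = (6.626e-34)(2.998e8)/(359e-9) = 5.533e-19 J.
Energy delivered: (154 mW)(970 s) = 149.4 J.
Photons incident: 149.4 / 5.533e-19 = 2.700e20, i.e. 2.700e20/6.022e23 = 4.484e-4 mol.
Fraction absorbed: 1 − 79.3/100 = 0.2070.
Photons absorbed: 0.2070 × 4.484e-4 = 9.282e-5 mol.
Product: Φ × n_abs = 0.45 × 9.282e-5 = 4.177e-5 mol.
As a count: 4.177e-5 × 6.022e23 = 2.5e19.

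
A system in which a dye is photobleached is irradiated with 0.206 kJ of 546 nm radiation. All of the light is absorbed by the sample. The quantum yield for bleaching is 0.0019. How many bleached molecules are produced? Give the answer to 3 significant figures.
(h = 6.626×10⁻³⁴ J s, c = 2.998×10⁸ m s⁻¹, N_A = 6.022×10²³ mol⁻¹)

Photon energy at 546 nm: hc/λ = (6.626×10⁻³⁴)(2.998×10⁸)/(546×10⁻⁹) = 3.638×10⁻¹⁹ J.
Incident energy: 0.206 kJ = 206 J.
Photons incident: 206 / 3.638×10⁻¹⁹ = 5.662×10²⁰, i.e. 5.662×10²⁰/6.022×10²³ = 9.402×10⁻⁴ mol.
Product: Φ × n_abs = 0.0019 × 9.402×10⁻⁴ = 1.786×10⁻⁶ mol.
As a count: 1.786×10⁻⁶ × 6.022×10²³ = 1.08×10¹⁸.

1.08×10¹⁸ bleached molecules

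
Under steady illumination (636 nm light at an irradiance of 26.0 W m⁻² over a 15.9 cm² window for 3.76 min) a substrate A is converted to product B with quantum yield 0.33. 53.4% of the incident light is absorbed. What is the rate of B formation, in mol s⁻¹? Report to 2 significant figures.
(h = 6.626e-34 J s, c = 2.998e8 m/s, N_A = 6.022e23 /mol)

Photon energy at 636 nm: hc/λ = (6.626e-34)(2.998e8)/(636e-9) = 3.123e-19 J.
Energy delivered: (26.0 W m⁻²)(15.9e-4 m²)(225.6 s) = 9.326 J.
Photons incident: 9.326 / 3.123e-19 = 2.986e19, i.e. 2.986e19/6.022e23 = 4.958e-5 mol.
Photons absorbed: 0.534 × 4.958e-5 = 2.648e-5 mol.
Product formed: 0.33 × 2.648e-5 = 8.738e-6 mol.
Rate: 8.738e-6 / 225.6 s = 3.9e-8 mol s⁻¹.

3.9e-8 mol s⁻¹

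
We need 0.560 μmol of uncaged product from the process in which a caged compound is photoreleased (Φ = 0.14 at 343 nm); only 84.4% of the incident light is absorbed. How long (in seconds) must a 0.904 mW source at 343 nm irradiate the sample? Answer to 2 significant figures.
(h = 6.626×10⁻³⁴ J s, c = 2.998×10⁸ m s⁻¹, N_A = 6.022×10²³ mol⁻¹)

Product: 0.560 μmol = 5.60×10⁻⁷ mol.
Photons that must be absorbed: 5.60×10⁻⁷ / 0.14 = 4.000×10⁻⁶ mol.
Incident photons needed: 4.000×10⁻⁶ / 0.844 = 4.739×10⁻⁶ mol.
Photon energy: hc/λ = 5.791×10⁻¹⁹ J; per mole, 3.487×10⁵ J mol⁻¹.
Energy required: 4.739×10⁻⁶ × 3.487×10⁵ = 1.652 J.
Time: 1.652 J / 0.000904 W = 1800 s.

t ≈ 1800 s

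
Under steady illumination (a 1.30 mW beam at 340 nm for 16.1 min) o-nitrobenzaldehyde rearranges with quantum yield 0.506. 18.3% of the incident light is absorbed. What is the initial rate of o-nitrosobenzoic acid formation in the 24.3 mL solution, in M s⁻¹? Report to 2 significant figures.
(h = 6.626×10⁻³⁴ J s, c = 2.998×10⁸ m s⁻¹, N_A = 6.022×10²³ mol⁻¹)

1.4×10⁻⁸ M s⁻¹

Photon energy at 340 nm: hc/λ = (6.626×10⁻³⁴)(2.998×10⁸)/(340×10⁻⁹) = 5.843×10⁻¹⁹ J.
Energy delivered: (1.30 mW)(966 s) = 1.256 J.
Photons incident: 1.256 / 5.843×10⁻¹⁹ = 2.150×10¹⁸, i.e. 2.150×10¹⁸/6.022×10²³ = 3.570×10⁻⁶ mol.
Photons absorbed: 0.183 × 3.570×10⁻⁶ = 6.533×10⁻⁷ mol.
Product formed: 0.506 × 6.533×10⁻⁷ = 3.306×10⁻⁷ mol.
Rate: 3.306×10⁻⁷ mol / (966 s × 0.0243 L) = 1.4×10⁻⁸ M s⁻¹.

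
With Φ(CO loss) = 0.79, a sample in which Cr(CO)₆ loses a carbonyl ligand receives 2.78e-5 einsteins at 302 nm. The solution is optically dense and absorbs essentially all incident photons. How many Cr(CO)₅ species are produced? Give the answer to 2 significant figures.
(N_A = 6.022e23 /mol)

1.3e19 species

Product: Φ × n_abs = 0.79 × 2.78e-5 = 2.196e-5 mol.
As a count: 2.196e-5 × 6.022e23 = 1.3e19.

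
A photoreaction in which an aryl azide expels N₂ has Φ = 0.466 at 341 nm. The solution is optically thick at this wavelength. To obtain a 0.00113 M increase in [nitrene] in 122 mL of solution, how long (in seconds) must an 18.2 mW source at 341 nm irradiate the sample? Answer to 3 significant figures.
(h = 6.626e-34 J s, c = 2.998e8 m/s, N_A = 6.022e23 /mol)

Product: (0.00113 M)(0.122 L) = 1.379e-4 mol.
Photons that must be absorbed: 1.379e-4 / 0.466 = 2.959e-4 mol.
Photon energy: hc/λ = 5.825e-19 J; per mole, 3.508e5 J mol⁻¹.
Energy required: 2.959e-4 × 3.508e5 = 103.8 J.
Time: 103.8 J / 0.0182 W = 5700 s.

t ≈ 5700 s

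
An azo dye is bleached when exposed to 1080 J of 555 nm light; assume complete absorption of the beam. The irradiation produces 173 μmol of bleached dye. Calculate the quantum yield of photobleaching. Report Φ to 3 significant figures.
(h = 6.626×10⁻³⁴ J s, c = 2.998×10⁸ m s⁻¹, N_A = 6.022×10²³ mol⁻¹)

Product: 173 μmol = 1.73×10⁻⁴ mol.
Photon energy at 555 nm: hc/λ = (6.626×10⁻³⁴)(2.998×10⁸)/(555×10⁻⁹) = 3.579×10⁻¹⁹ J.
Photons incident: 1080 / 3.579×10⁻¹⁹ = 3.018×10²¹, i.e. 3.018×10²¹/6.022×10²³ = 0.005012 mol.
Φ = 1.73×10⁻⁴ mol / 0.005012 mol photons = 0.0345.

Φ = 0.0345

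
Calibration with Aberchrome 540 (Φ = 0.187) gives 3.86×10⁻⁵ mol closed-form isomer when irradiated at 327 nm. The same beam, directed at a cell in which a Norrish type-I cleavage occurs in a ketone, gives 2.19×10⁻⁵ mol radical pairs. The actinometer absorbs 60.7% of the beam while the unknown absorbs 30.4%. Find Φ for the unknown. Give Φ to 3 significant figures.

Photons absorbed by the actinometer: 3.86×10⁻⁵ / 0.187 = 2.064×10⁻⁴ mol.
Incident flux: 2.064×10⁻⁴ / 0.607 = 3.400×10⁻⁴ einstein.
Absorbed by unknown: 0.304 × 3.400×10⁻⁴ = 1.034×10⁻⁴ mol.
Φ(unknown) = 2.19×10⁻⁵ / 1.034×10⁻⁴ = 0.212.

Φ = 0.212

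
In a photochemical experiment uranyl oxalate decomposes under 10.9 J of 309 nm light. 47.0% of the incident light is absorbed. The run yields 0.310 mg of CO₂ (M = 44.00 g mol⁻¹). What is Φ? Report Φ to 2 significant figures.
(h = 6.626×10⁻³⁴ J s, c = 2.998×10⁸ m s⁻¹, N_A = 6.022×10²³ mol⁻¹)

Φ = 0.53

Product: 0.310 mg / 44.00 g mol⁻¹ = 7.045×10⁻⁶ mol.
Photon energy at 309 nm: hc/λ = (6.626×10⁻³⁴)(2.998×10⁸)/(309×10⁻⁹) = 6.429×10⁻¹⁹ J.
Photons incident: 10.9 / 6.429×10⁻¹⁹ = 1.695×10¹⁹, i.e. 1.695×10¹⁹/6.022×10²³ = 2.815×10⁻⁵ mol.
Photons absorbed: 0.470 × 2.815×10⁻⁵ = 1.323×10⁻⁵ mol.
Φ = 7.045×10⁻⁶ mol / 1.323×10⁻⁵ mol photons = 0.53.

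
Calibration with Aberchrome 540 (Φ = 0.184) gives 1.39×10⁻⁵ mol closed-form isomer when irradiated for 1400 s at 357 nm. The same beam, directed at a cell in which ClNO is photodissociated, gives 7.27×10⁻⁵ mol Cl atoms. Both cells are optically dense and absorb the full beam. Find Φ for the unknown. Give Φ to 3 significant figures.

Φ = 0.962

Photons absorbed by the actinometer: 1.39×10⁻⁵ / 0.184 = 7.554×10⁻⁵ mol.
Φ(unknown) = 7.27×10⁻⁵ / 7.554×10⁻⁵ = 0.962.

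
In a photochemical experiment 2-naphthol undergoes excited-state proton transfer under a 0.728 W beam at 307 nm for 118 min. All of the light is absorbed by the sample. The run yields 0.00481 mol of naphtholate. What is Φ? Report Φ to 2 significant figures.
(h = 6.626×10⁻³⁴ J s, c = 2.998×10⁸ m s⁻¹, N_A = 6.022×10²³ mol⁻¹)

Photon energy at 307 nm: hc/λ = (6.626×10⁻³⁴)(2.998×10⁸)/(307×10⁻⁹) = 6.471×10⁻¹⁹ J.
Energy delivered: (0.728 W)(7080 s) = 5154 J.
Photons incident: 5154 / 6.471×10⁻¹⁹ = 7.965×10²¹, i.e. 7.965×10²¹/6.022×10²³ = 0.01323 mol.
Φ = 0.00481 mol / 0.01323 mol photons = 0.36.

Φ = 0.36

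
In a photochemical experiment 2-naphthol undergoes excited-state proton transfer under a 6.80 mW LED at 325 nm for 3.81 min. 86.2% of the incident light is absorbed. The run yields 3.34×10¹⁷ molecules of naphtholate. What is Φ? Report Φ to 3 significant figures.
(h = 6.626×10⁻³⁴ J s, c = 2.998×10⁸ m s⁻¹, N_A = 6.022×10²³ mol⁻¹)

Φ = 0.152

Product: 3.34×10¹⁷ / 6.022×10²³ = 5.546×10⁻⁷ mol.
Photon energy at 325 nm: hc/λ = (6.626×10⁻³⁴)(2.998×10⁸)/(325×10⁻⁹) = 6.112×10⁻¹⁹ J.
Energy delivered: (6.80 mW)(228.6 s) = 1.554 J.
Photons incident: 1.554 / 6.112×10⁻¹⁹ = 2.543×10¹⁸, i.e. 2.543×10¹⁸/6.022×10²³ = 4.223×10⁻⁶ mol.
Photons absorbed: 0.862 × 4.223×10⁻⁶ = 3.640×10⁻⁶ mol.
Φ = 5.546×10⁻⁷ mol / 3.640×10⁻⁶ mol photons = 0.152.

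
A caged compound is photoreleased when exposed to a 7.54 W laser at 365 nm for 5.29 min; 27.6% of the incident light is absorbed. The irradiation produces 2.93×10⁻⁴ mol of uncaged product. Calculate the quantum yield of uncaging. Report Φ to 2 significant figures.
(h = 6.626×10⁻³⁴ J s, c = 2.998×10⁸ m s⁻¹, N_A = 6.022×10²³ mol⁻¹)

Photon energy at 365 nm: hc/λ = (6.626×10⁻³⁴)(2.998×10⁸)/(365×10⁻⁹) = 5.442×10⁻¹⁹ J.
Energy delivered: (7.54 W)(317.4 s) = 2393 J.
Photons incident: 2393 / 5.442×10⁻¹⁹ = 4.397×10²¹, i.e. 4.397×10²¹/6.022×10²³ = 0.007302 mol.
Photons absorbed: 0.276 × 0.007302 = 0.002015 mol.
Φ = 2.93×10⁻⁴ mol / 0.002015 mol photons = 0.15.

Φ = 0.15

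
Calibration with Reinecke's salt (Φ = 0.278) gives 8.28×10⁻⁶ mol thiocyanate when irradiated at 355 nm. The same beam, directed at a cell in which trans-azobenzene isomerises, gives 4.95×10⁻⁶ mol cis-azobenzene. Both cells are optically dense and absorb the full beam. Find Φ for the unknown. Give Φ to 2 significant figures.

Φ = 0.17

Photons absorbed by the actinometer: 8.28×10⁻⁶ / 0.278 = 2.978×10⁻⁵ mol.
Φ(unknown) = 4.95×10⁻⁶ / 2.978×10⁻⁵ = 0.17.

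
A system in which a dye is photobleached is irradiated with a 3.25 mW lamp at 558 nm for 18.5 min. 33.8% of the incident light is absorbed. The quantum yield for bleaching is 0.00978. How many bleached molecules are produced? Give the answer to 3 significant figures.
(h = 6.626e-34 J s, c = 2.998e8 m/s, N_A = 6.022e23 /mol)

Photon energy at 558 nm: hc/λ = (6.626e-34)(2.998e8)/(558e-9) = 3.560e-19 J.
Energy delivered: (3.25 mW)(1110 s) = 3.608 J.
Photons incident: 3.608 / 3.560e-19 = 1.013e19, i.e. 1.013e19/6.022e23 = 1.682e-5 mol.
Photons absorbed: 0.338 × 1.682e-5 = 5.685e-6 mol.
Product: Φ × n_abs = 0.00978 × 5.685e-6 = 5.560e-8 mol.
As a count: 5.560e-8 × 6.022e23 = 3.35e16.

3.35e16 bleached molecules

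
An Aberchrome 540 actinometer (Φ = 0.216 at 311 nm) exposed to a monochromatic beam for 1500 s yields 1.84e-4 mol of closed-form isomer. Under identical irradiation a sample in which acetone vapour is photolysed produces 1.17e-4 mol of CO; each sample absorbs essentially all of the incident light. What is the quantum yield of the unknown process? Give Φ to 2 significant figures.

Φ = 0.14

Photons absorbed by the actinometer: 1.84e-4 / 0.216 = 8.519e-4 mol.
Φ(unknown) = 1.17e-4 / 8.519e-4 = 0.14.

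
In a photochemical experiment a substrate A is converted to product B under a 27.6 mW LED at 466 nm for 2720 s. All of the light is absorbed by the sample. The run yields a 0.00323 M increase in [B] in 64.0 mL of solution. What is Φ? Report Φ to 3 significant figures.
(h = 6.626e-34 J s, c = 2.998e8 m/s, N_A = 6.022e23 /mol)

Product: (0.00323 M)(0.064 L) = 2.067e-4 mol.
Photon energy at 466 nm: hc/λ = (6.626e-34)(2.998e8)/(466e-9) = 4.263e-19 J.
Energy delivered: (27.6 mW)(2720 s) = 75.07 J.
Photons incident: 75.07 / 4.263e-19 = 1.761e20, i.e. 1.761e20/6.022e23 = 2.924e-4 mol.
Φ = 2.067e-4 mol / 2.924e-4 mol photons = 0.707.

Φ = 0.707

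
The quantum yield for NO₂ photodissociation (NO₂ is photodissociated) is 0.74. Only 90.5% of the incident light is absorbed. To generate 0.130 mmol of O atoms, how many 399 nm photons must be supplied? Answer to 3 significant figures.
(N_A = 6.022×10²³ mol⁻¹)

1.17×10²⁰ photons

Product: 0.130 mmol = 1.30×10⁻⁴ mol.
Photons that must be absorbed: 1.30×10⁻⁴ / 0.74 = 1.757×10⁻⁴ mol.
Incident photons needed: 1.757×10⁻⁴ / 0.905 = 1.941×10⁻⁴ mol.
Photon count: 1.941×10⁻⁴ × 6.022×10²³ = 1.17×10²⁰.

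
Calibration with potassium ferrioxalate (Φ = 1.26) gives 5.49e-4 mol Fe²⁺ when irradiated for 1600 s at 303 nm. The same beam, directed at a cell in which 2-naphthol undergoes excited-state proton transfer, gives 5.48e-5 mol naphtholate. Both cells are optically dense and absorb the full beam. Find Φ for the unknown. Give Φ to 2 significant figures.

Φ = 0.13

Photons absorbed by the actinometer: 5.49e-4 / 1.26 = 4.357e-4 mol.
Φ(unknown) = 5.48e-5 / 4.357e-4 = 0.13.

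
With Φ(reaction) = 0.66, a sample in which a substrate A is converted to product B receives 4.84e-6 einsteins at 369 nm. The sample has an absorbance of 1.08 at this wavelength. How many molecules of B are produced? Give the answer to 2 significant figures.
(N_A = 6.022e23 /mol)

1.8e18 molecules

Fraction absorbed: 1 − 10^(−1.08) = 0.9168.
Photons absorbed: 0.9168 × 4.84e-6 = 4.437e-6 mol.
Product: Φ × n_abs = 0.66 × 4.437e-6 = 2.928e-6 mol.
As a count: 2.928e-6 × 6.022e23 = 1.8e18.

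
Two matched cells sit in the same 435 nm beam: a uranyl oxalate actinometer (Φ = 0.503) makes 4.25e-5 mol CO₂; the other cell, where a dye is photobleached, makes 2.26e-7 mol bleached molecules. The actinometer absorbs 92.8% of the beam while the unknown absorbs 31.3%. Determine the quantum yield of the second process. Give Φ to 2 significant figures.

Φ = 0.0079

Photons absorbed by the actinometer: 4.25e-5 / 0.503 = 8.449e-5 mol.
Incident flux: 8.449e-5 / 0.928 = 9.105e-5 einstein.
Absorbed by unknown: 0.313 × 9.105e-5 = 2.850e-5 mol.
Φ(unknown) = 2.26e-7 / 2.850e-5 = 0.0079.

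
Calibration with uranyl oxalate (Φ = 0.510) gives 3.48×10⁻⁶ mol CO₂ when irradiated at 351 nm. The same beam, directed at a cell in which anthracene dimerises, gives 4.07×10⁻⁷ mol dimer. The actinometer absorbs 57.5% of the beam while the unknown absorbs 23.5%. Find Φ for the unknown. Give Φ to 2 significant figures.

Photons absorbed by the actinometer: 3.48×10⁻⁶ / 0.510 = 6.824×10⁻⁶ mol.
Incident flux: 6.824×10⁻⁶ / 0.575 = 1.187×10⁻⁵ einstein.
Absorbed by unknown: 0.235 × 1.187×10⁻⁵ = 2.789×10⁻⁶ mol.
Φ(unknown) = 4.07×10⁻⁷ / 2.789×10⁻⁶ = 0.15.

Φ = 0.15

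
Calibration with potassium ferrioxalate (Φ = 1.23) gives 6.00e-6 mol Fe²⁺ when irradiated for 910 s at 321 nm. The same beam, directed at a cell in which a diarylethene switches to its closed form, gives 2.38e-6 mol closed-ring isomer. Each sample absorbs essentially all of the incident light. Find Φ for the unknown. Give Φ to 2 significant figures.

Φ = 0.49

Photons absorbed by the actinometer: 6.00e-6 / 1.23 = 4.878e-6 mol.
Φ(unknown) = 2.38e-6 / 4.878e-6 = 0.49.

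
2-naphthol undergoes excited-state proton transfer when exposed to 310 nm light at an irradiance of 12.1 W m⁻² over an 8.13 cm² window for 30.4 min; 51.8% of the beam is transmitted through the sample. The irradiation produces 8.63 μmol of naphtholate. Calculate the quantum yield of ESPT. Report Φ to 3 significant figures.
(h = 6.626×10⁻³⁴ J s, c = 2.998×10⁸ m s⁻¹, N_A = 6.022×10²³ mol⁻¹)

Product: 8.63 μmol = 8.63×10⁻⁶ mol.
Photon energy at 310 nm: hc/λ = (6.626×10⁻³⁴)(2.998×10⁸)/(310×10⁻⁹) = 6.408×10⁻¹⁹ J.
Energy delivered: (12.1 W m⁻²)(8.13×10⁻⁴ m²)(1824 s) = 17.94 J.
Photons incident: 17.94 / 6.408×10⁻¹⁹ = 2.800×10¹⁹, i.e. 2.800×10¹⁹/6.022×10²³ = 4.650×10⁻⁵ mol.
Fraction absorbed: 1 − 51.8/100 = 0.4820.
Photons absorbed: 0.4820 × 4.650×10⁻⁵ = 2.241×10⁻⁵ mol.
Φ = 8.63×10⁻⁶ mol / 2.241×10⁻⁵ mol photons = 0.385.

Φ = 0.385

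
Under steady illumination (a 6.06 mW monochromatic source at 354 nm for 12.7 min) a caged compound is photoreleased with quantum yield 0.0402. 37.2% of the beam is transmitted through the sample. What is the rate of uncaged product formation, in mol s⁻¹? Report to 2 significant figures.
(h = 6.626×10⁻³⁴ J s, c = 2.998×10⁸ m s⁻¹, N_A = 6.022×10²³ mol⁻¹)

4.5×10⁻¹⁰ mol s⁻¹

Photon energy at 354 nm: hc/λ = (6.626×10⁻³⁴)(2.998×10⁸)/(354×10⁻⁹) = 5.612×10⁻¹⁹ J.
Energy delivered: (6.06 mW)(762 s) = 4.618 J.
Photons incident: 4.618 / 5.612×10⁻¹⁹ = 8.229×10¹⁸, i.e. 8.229×10¹⁸/6.022×10²³ = 1.366×10⁻⁵ mol.
Fraction absorbed: 1 − 37.2/100 = 0.6280.
Photons absorbed: 0.6280 × 1.366×10⁻⁵ = 8.578×10⁻⁶ mol.
Product formed: 0.0402 × 8.578×10⁻⁶ = 3.448×10⁻⁷ mol.
Rate: 3.448×10⁻⁷ / 762 s = 4.5×10⁻¹⁰ mol s⁻¹.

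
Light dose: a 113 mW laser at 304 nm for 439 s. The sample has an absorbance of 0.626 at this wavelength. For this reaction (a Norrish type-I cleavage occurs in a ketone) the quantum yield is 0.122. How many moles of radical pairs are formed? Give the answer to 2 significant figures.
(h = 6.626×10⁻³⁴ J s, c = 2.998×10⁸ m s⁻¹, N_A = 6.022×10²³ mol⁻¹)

1.2×10⁻⁵ mol

Photon energy at 304 nm: hc/λ = (6.626×10⁻³⁴)(2.998×10⁸)/(304×10⁻⁹) = 6.534×10⁻¹⁹ J.
Energy delivered: (113 mW)(439 s) = 49.61 J.
Photons incident: 49.61 / 6.534×10⁻¹⁹ = 7.593×10¹⁹, i.e. 7.593×10¹⁹/6.022×10²³ = 1.261×10⁻⁴ mol.
Fraction absorbed: 1 − 10^(−0.626) = 0.7634.
Photons absorbed: 0.7634 × 1.261×10⁻⁴ = 9.626×10⁻⁵ mol.
Product: Φ × n_abs = 0.122 × 9.626×10⁻⁵ = 1.174×10⁻⁵ mol.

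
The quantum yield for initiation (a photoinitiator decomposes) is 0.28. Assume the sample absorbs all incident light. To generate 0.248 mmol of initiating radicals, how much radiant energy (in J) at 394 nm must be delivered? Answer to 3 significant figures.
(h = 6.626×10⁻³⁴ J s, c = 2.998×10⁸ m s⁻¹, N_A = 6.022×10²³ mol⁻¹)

Product: 0.248 mmol = 2.48×10⁻⁴ mol.
Photons that must be absorbed: 2.48×10⁻⁴ / 0.28 = 8.857×10⁻⁴ mol.
Photon energy: hc/λ = 5.042×10⁻¹⁹ J; per mole, 3.036×10⁵ J mol⁻¹.
Energy required: 8.857×10⁻⁴ × 3.036×10⁵ = 269 J.

269 J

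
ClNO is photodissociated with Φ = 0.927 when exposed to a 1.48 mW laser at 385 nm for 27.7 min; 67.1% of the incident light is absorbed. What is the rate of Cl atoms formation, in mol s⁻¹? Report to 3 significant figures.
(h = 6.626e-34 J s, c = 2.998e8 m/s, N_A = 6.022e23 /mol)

Photon energy at 385 nm: hc/λ = (6.626e-34)(2.998e8)/(385e-9) = 5.160e-19 J.
Energy delivered: (1.48 mW)(1662 s) = 2.460 J.
Photons incident: 2.460 / 5.160e-19 = 4.767e18, i.e. 4.767e18/6.022e23 = 7.916e-6 mol.
Photons absorbed: 0.671 × 7.916e-6 = 5.312e-6 mol.
Product formed: 0.927 × 5.312e-6 = 4.924e-6 mol.
Rate: 4.924e-6 / 1662 s = 2.96e-9 mol s⁻¹.

2.96e-9 mol s⁻¹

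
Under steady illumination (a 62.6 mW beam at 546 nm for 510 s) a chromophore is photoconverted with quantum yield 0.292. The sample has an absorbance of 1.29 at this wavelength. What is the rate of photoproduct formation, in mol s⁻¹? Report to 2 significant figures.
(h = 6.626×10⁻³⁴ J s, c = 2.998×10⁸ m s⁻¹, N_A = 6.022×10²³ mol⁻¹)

7.9×10⁻⁸ mol s⁻¹

Photon energy at 546 nm: hc/λ = (6.626×10⁻³⁴)(2.998×10⁸)/(546×10⁻⁹) = 3.638×10⁻¹⁹ J.
Energy delivered: (62.6 mW)(510 s) = 31.93 J.
Photons incident: 31.93 / 3.638×10⁻¹⁹ = 8.777×10¹⁹, i.e. 8.777×10¹⁹/6.022×10²³ = 1.457×10⁻⁴ mol.
Fraction absorbed: 1 − 10^(−1.29) = 0.9487.
Photons absorbed: 0.9487 × 1.457×10⁻⁴ = 1.382×10⁻⁴ mol.
Product formed: 0.292 × 1.382×10⁻⁴ = 4.035×10⁻⁵ mol.
Rate: 4.035×10⁻⁵ / 510 s = 7.9×10⁻⁸ mol s⁻¹.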